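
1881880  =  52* 36190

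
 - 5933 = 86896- 92829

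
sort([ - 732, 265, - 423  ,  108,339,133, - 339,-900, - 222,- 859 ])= [ - 900, - 859, - 732,-423, - 339 , - 222 , 108,  133,265,339]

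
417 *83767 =34930839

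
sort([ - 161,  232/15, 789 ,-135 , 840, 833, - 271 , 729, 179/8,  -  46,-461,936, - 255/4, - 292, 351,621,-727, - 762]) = [  -  762 , - 727,-461,-292, - 271, - 161, -135,  -  255/4, - 46, 232/15,  179/8, 351, 621 , 729,789, 833, 840 , 936 ] 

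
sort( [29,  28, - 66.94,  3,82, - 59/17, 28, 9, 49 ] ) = [ - 66.94 , - 59/17,3, 9, 28,28,29,49, 82 ] 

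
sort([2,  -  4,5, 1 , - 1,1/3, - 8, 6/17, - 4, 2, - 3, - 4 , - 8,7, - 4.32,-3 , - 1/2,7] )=[ - 8, - 8 , - 4.32,-4, - 4, - 4, - 3,- 3,-1, - 1/2, 1/3, 6/17, 1, 2, 2, 5, 7, 7 ] 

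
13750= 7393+6357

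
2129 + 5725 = 7854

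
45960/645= 3064/43  =  71.26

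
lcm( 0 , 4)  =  0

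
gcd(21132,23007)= 3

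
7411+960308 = 967719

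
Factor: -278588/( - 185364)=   3^(- 2)* 19^ ( - 1) * 257^1  =  257/171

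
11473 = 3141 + 8332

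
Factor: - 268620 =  - 2^2*3^1 * 5^1*11^2*37^1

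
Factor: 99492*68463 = 2^2*3^3* 7607^1*8291^1=6811520796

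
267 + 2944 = 3211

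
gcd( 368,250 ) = 2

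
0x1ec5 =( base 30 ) 8mh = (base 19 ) 12fb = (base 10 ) 7877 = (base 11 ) 5A11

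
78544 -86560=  - 8016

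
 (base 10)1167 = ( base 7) 3255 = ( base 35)XC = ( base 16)48f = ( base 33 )12C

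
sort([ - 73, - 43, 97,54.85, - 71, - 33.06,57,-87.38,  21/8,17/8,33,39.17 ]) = [ - 87.38, - 73,  -  71, - 43, - 33.06 , 17/8, 21/8,33, 39.17,54.85,57,97]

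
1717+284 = 2001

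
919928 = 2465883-1545955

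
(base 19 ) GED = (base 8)13647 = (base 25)9h5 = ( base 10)6055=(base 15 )1BDA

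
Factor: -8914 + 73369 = 3^1*  5^1*4297^1 = 64455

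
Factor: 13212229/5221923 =3^(  -  1)*7^(  -  1 )*167^( - 1)*1489^( - 1 )*13212229^1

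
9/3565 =9/3565 = 0.00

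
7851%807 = 588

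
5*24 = 120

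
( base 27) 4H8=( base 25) 5A8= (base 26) 503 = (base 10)3383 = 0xd37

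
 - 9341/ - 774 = 12+53/774  =  12.07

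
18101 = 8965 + 9136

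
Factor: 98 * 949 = 2^1 * 7^2*13^1*73^1 = 93002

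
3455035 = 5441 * 635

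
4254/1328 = 3 + 135/664=3.20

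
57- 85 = -28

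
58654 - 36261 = 22393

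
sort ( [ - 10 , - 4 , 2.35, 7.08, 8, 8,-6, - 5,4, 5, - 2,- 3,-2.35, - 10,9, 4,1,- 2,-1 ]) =[ - 10,-10, - 6, - 5, - 4,  -  3,- 2.35, - 2, -2, - 1,1,2.35 , 4 , 4,5,7.08, 8,8 , 9]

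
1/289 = 1/289=0.00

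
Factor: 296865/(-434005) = -3^4*11^(-1)*13^(-1)*  607^( - 1)*733^1= -  59373/86801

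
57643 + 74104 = 131747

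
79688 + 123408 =203096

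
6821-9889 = -3068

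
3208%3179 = 29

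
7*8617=60319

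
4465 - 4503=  - 38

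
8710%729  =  691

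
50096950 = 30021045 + 20075905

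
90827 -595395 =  - 504568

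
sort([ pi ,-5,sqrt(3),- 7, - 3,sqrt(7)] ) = [ - 7 , -5, - 3,sqrt( 3) , sqrt(7),  pi]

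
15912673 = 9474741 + 6437932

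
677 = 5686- 5009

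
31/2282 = 31/2282  =  0.01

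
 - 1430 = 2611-4041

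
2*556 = 1112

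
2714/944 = 2+7/8 = 2.88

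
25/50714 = 25/50714 = 0.00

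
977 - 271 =706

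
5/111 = 5/111 =0.05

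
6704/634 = 10 + 182/317 =10.57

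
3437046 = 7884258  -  4447212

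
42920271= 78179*549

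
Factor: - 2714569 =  - 11^1*13^1*41^1 * 463^1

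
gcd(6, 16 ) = 2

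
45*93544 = 4209480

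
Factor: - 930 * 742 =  - 2^2*3^1*5^1*7^1*31^1 * 53^1 = - 690060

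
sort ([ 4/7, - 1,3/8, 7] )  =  [ - 1,3/8,4/7, 7]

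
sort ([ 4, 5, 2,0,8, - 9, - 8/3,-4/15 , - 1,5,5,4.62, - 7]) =[ - 9, - 7, - 8/3 , - 1, - 4/15, 0,2, 4,4.62,5, 5, 5,  8 ] 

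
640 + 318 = 958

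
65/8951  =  65/8951  =  0.01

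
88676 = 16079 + 72597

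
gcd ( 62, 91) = 1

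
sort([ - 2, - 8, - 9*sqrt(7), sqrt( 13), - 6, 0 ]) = [-9*sqrt(7 ) , - 8, - 6,-2, 0, sqrt(13) ]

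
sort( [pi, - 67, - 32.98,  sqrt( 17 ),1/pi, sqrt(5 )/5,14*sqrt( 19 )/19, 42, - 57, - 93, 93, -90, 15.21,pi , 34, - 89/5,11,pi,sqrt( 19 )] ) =[ -93, - 90, - 67, - 57, - 32.98,-89/5,1/pi, sqrt( 5)/5,pi,pi,pi,14*sqrt(19 )/19,sqrt( 17 ),  sqrt( 19),11,15.21,34,42, 93]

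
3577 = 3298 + 279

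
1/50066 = 1/50066 = 0.00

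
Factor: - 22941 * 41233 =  - 945926253=- 3^2*2549^1*41233^1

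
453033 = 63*7191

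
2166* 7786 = 16864476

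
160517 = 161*997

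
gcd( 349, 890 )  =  1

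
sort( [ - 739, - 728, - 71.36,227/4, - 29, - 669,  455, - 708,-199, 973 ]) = [ - 739 , - 728,- 708, -669, - 199,  -  71.36, - 29,227/4,455,  973] 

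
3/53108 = 3/53108 = 0.00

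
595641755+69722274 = 665364029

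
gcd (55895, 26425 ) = 35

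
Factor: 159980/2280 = 421/6 = 2^( - 1 )*3^( - 1)*421^1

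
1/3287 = 1/3287 = 0.00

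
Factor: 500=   2^2 * 5^3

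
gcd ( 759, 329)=1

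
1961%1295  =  666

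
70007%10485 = 7097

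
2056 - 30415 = -28359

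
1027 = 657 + 370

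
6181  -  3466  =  2715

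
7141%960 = 421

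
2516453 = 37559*67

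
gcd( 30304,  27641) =1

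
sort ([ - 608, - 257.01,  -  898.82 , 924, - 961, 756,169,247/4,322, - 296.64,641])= [  -  961,-898.82,  -  608, - 296.64,-257.01, 247/4, 169,322, 641, 756,  924 ] 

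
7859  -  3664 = 4195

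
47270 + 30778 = 78048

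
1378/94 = 14 + 31/47 = 14.66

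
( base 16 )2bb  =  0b1010111011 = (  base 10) 699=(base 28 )OR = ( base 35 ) jy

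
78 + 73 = 151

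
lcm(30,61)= 1830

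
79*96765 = 7644435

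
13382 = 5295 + 8087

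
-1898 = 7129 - 9027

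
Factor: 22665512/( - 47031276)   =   - 5666378/11757819 = - 2^1* 3^( - 1) * 277^( - 1)*14149^( - 1)*2833189^1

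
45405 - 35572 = 9833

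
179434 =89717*2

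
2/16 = 1/8 = 0.12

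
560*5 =2800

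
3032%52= 16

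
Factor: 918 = 2^1*3^3 * 17^1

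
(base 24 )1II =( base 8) 2002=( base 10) 1026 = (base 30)146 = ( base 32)102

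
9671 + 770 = 10441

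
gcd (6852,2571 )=3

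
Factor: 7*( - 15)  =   - 3^1*5^1*7^1 = - 105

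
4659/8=4659/8 = 582.38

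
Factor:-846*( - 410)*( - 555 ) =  - 2^2*3^3 *5^2*37^1*41^1*47^1= -192507300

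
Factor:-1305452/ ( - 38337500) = 5^( -5 )*19^1*89^1*193^1*3067^( - 1 ) = 326363/9584375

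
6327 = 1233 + 5094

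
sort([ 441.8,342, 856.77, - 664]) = [  -  664, 342, 441.8,856.77]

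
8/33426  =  4/16713=0.00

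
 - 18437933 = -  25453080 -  - 7015147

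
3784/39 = 3784/39=97.03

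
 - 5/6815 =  - 1/1363 = - 0.00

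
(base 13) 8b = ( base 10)115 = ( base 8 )163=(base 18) 67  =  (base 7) 223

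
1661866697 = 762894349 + 898972348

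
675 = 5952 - 5277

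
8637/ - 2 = -8637/2 = - 4318.50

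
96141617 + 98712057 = 194853674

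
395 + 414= 809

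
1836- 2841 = - 1005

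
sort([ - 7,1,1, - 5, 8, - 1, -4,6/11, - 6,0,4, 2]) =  [-7, - 6, - 5, -4, - 1,0,6/11,1, 1,2,4,8] 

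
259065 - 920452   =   - 661387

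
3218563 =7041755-3823192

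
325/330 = 65/66 = 0.98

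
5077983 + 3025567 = 8103550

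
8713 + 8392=17105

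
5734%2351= 1032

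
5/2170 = 1/434= 0.00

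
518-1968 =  - 1450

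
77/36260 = 11/5180 = 0.00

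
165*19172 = 3163380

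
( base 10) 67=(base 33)21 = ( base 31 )25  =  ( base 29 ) 29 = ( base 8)103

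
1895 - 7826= - 5931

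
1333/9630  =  1333/9630 = 0.14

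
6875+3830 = 10705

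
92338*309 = 28532442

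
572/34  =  16  +  14/17 = 16.82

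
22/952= 11/476 = 0.02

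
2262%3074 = 2262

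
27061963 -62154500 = -35092537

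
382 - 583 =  - 201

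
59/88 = 59/88 = 0.67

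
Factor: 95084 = 2^2* 11^1*2161^1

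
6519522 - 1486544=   5032978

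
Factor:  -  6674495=-5^1 * 29^1 * 191^1  *241^1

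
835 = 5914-5079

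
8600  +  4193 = 12793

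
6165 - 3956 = 2209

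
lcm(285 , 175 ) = 9975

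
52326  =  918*57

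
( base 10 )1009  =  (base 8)1761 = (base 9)1341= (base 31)11h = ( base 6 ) 4401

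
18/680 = 9/340=0.03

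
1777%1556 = 221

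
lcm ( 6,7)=42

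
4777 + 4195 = 8972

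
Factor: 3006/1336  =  2^ (-2)*3^2 = 9/4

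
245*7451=1825495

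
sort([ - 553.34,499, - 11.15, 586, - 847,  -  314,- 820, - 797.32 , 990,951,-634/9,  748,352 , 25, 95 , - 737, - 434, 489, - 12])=[  -  847,-820, - 797.32, -737, - 553.34, - 434,  -  314, -634/9, - 12, - 11.15,25, 95,352,489, 499,586,748, 951,990]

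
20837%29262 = 20837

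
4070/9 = 4070/9 = 452.22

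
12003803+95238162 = 107241965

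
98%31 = 5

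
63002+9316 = 72318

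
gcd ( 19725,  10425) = 75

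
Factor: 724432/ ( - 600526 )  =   - 2^3*19^1*283^( - 1 ) *1061^( - 1)*2383^1 = - 362216/300263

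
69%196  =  69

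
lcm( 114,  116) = 6612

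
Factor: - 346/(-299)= 2^1*13^( - 1)*23^ ( - 1)*173^1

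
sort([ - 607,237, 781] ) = [-607, 237,781] 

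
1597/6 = 266  +  1/6 = 266.17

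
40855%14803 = 11249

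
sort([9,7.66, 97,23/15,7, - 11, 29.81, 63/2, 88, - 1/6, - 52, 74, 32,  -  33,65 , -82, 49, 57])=[ - 82, - 52, - 33 , - 11, - 1/6,23/15, 7, 7.66,  9, 29.81, 63/2, 32, 49, 57,  65, 74, 88, 97]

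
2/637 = 2/637 = 0.00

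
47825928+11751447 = 59577375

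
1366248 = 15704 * 87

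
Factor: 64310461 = 23^1*31^1*90197^1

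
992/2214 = 496/1107 =0.45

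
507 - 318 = 189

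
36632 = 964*38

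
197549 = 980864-783315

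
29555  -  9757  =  19798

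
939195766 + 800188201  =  1739383967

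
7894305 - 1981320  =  5912985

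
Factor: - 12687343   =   - 12687343^1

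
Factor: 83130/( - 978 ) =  - 5^1*17^1 = - 85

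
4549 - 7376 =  - 2827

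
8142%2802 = 2538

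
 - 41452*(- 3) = 124356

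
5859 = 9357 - 3498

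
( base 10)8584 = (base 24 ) ELG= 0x2188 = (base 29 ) A60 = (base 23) g55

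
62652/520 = 120 + 63/130 = 120.48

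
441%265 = 176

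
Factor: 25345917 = 3^2 * 2816213^1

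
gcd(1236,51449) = 1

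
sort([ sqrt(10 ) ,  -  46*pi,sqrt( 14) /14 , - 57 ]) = [-46*pi,-57,sqrt( 14)/14,sqrt( 10)]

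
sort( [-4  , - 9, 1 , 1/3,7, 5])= [ - 9, - 4 , 1/3, 1,5,7]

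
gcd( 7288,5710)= 2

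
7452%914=140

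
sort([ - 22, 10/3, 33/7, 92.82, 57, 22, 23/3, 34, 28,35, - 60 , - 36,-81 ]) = [ - 81, - 60,-36,- 22, 10/3,33/7 , 23/3,22, 28, 34, 35,57,92.82] 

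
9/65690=9/65690  =  0.00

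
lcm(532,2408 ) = 45752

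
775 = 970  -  195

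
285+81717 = 82002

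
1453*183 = 265899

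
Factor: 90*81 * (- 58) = - 422820 = - 2^2*3^6*5^1*29^1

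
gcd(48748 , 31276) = 28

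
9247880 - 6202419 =3045461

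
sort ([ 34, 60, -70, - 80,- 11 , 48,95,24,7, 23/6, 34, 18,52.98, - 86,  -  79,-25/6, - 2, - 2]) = [  -  86,- 80, - 79,- 70, - 11, - 25/6,- 2,-2, 23/6, 7,18, 24, 34, 34, 48, 52.98, 60,95] 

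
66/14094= 11/2349 =0.00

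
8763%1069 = 211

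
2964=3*988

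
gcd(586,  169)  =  1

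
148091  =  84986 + 63105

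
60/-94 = -30/47= - 0.64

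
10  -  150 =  - 140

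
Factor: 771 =3^1 * 257^1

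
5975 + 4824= 10799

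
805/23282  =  115/3326 = 0.03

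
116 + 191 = 307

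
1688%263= 110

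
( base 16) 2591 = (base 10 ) 9617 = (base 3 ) 111012012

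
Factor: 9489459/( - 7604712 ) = -2^( - 3)*3^( - 2)*7^1*17^( - 1) * 19^ (-1 )*109^(  -  1)*451879^1 = -  3163153/2534904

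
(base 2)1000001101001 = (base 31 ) 4bg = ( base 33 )3sa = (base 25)6I1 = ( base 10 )4201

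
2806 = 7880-5074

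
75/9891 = 25/3297 = 0.01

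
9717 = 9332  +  385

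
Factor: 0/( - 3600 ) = 0^1 = 0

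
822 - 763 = 59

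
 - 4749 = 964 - 5713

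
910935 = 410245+500690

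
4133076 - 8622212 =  - 4489136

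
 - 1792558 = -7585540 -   -  5792982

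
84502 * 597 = 50447694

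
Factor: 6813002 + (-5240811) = 1572191^1 =1572191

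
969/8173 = 969/8173 =0.12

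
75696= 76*996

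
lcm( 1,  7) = 7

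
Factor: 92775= 3^1 * 5^2*1237^1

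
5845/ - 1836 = -5845/1836=-3.18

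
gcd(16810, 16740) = 10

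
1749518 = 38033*46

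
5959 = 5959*1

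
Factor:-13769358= - 2^1 * 3^1*41^1 * 223^1*251^1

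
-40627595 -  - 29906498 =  - 10721097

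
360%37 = 27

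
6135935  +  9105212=15241147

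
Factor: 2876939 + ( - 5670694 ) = -2793755 = -5^1*293^1*1907^1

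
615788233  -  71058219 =544730014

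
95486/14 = 6820 + 3/7 = 6820.43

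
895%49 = 13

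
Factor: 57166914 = 2^1*3^1*7^1  *  23^2*31^1*83^1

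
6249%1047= 1014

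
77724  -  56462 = 21262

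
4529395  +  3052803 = 7582198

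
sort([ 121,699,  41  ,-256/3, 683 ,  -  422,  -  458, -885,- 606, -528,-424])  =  [ - 885, - 606 , - 528, - 458 ,-424, - 422, - 256/3,41 , 121,683 , 699 ]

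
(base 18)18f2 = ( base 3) 102221002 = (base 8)20770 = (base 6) 104132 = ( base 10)8696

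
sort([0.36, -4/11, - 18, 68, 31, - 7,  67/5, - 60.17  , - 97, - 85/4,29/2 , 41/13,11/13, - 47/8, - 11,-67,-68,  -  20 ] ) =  [ - 97, - 68, - 67, - 60.17,  -  85/4, - 20,  -  18, - 11,-7,-47/8, - 4/11,0.36 , 11/13,41/13, 67/5,29/2,31,68]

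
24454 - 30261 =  - 5807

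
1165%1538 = 1165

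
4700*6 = 28200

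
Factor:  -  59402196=-2^2*3^2*7^1*235723^1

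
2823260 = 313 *9020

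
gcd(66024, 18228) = 84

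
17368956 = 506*34326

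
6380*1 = 6380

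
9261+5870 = 15131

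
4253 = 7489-3236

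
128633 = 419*307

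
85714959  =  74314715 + 11400244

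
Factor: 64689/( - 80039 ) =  - 3^1*21563^1 * 80039^( - 1 ) 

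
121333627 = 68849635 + 52483992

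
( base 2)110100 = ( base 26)20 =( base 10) 52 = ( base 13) 40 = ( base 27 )1p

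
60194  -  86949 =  - 26755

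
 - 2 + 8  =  6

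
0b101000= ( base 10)40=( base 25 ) 1F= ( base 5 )130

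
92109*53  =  4881777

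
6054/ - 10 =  - 3027/5 = - 605.40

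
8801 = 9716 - 915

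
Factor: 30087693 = 3^4*371453^1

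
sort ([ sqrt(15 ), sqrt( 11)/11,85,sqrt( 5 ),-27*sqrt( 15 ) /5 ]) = [ - 27*sqrt( 15 ) /5, sqrt( 11)/11,sqrt(5), sqrt( 15),85] 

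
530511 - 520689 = 9822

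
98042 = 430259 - 332217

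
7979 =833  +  7146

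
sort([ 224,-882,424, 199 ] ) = [-882,199, 224,424]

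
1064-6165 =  - 5101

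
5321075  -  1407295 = 3913780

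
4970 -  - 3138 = 8108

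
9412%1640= 1212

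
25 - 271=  - 246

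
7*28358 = 198506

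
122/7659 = 122/7659 = 0.02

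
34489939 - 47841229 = -13351290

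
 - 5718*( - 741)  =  4237038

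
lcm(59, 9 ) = 531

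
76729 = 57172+19557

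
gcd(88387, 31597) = 1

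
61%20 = 1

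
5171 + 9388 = 14559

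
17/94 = 17/94 = 0.18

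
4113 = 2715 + 1398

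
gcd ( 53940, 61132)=3596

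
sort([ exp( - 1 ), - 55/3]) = [ - 55/3, exp( - 1 )]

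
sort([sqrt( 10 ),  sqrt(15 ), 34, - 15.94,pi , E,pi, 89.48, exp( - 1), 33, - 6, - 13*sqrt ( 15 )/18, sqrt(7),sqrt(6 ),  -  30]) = [ - 30, - 15.94, - 6, - 13*sqrt( 15)/18,  exp( - 1), sqrt(6 ), sqrt(7), E,pi, pi, sqrt( 10 ), sqrt (15 ), 33, 34,  89.48]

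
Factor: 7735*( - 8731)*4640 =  - 313359082400 = - 2^5 * 5^2*7^1*13^1*17^1*29^1*8731^1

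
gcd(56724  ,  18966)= 174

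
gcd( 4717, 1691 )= 89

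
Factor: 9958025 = 5^2*7^2 * 11^1*739^1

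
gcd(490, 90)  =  10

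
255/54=85/18 = 4.72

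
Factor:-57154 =  -  2^1*17^1 * 41^2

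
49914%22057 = 5800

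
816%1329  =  816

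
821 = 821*1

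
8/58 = 4/29 = 0.14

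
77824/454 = 38912/227 = 171.42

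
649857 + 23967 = 673824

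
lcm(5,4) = 20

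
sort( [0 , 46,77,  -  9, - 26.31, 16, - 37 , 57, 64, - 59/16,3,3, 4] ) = [ - 37, - 26.31, - 9, - 59/16, 0 , 3,3,4, 16,46,  57,64 , 77]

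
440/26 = 16 + 12/13 = 16.92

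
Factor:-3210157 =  - 37^1*53^1  *1637^1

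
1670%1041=629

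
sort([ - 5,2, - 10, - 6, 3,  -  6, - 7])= [ - 10,  -  7, - 6, - 6, - 5, 2, 3]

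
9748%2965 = 853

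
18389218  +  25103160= 43492378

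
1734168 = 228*7606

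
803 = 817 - 14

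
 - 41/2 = - 41/2 = - 20.50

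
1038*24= 24912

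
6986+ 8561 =15547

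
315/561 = 105/187=0.56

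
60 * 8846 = 530760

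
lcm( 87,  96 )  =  2784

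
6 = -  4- - 10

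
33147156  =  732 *45283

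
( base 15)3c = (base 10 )57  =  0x39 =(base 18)33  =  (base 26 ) 25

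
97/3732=97/3732 = 0.03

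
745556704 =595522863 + 150033841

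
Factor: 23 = 23^1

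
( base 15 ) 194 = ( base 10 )364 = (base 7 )1030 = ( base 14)1c0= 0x16c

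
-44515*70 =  - 3116050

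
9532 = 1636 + 7896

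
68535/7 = 9790+5/7=9790.71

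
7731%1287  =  9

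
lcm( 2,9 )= 18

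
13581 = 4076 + 9505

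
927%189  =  171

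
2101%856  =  389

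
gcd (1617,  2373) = 21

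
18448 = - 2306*( - 8) 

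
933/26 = 35 + 23/26 = 35.88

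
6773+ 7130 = 13903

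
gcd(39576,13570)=2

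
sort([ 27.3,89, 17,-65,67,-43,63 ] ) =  [  -  65, - 43,17,27.3,63,67,89] 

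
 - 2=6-8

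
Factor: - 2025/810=  -  2^( -1 )*5^1 = - 5/2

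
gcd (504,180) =36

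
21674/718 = 10837/359 =30.19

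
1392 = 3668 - 2276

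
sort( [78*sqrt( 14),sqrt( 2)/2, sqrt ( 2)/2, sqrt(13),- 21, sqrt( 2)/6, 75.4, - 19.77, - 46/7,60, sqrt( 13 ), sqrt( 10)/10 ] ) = [-21  , - 19.77,-46/7, sqrt( 2 ) /6, sqrt ( 10 ) /10, sqrt (2 )/2, sqrt(2)/2, sqrt( 13),  sqrt( 13), 60,75.4, 78*sqrt( 14)] 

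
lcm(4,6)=12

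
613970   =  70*8771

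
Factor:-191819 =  - 433^1*443^1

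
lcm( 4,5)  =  20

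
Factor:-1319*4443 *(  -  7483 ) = 43852752111= 3^1*7^1*1069^1 * 1319^1*1481^1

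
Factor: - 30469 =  - 30469^1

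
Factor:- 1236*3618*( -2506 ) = 2^4 * 3^4*7^1*67^1* 103^1* 179^1 = 11206451088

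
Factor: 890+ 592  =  2^1*3^1*13^1 * 19^1 =1482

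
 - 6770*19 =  - 128630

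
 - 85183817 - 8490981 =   -  93674798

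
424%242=182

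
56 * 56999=3191944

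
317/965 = 317/965= 0.33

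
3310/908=1655/454 = 3.65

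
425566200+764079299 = 1189645499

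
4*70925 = 283700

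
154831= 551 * 281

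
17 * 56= 952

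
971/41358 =971/41358 = 0.02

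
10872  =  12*906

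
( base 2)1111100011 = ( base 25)1ek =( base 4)33203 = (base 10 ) 995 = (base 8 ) 1743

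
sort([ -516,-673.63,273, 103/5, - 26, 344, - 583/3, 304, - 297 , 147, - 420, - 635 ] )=[ - 673.63, - 635, - 516, - 420,-297,-583/3, - 26 , 103/5,147,273, 304 , 344] 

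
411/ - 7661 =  - 1 + 7250/7661 = -0.05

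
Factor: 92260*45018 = 2^3*3^2*5^1*7^1*41^1*61^1*659^1 = 4153360680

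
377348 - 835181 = - 457833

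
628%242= 144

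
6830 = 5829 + 1001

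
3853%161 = 150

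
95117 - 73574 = 21543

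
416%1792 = 416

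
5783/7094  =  5783/7094   =  0.82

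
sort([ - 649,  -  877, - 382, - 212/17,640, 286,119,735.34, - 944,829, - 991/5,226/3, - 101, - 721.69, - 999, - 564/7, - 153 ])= [-999, - 944, - 877, - 721.69, - 649, - 382, - 991/5, - 153, - 101, - 564/7 , - 212/17,226/3,119,  286,640,735.34,829 ]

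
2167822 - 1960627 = 207195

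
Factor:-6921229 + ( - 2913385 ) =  - 9834614 = - 2^1 * 607^1* 8101^1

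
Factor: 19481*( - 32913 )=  - 641178153 = - 3^3*7^1* 11^2*23^2 * 53^1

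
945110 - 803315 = 141795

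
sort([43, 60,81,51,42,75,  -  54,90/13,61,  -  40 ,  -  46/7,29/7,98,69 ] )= [-54,-40, - 46/7,29/7,90/13,42 , 43, 51, 60, 61 , 69 , 75, 81, 98]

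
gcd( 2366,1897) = 7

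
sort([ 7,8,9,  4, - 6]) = [ - 6,4,7,8, 9] 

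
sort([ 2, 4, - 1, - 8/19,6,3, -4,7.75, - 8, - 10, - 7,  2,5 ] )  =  [ - 10, - 8 , - 7, - 4, - 1,-8/19,2,2, 3,4,5,6,7.75] 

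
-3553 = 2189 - 5742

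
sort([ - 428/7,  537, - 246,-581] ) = [ - 581,-246, - 428/7,537] 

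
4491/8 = 4491/8 = 561.38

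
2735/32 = 2735/32 =85.47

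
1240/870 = 124/87  =  1.43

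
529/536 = 529/536  =  0.99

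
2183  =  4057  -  1874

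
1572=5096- 3524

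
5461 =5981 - 520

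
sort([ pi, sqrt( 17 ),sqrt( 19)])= [pi, sqrt (17),sqrt( 19)]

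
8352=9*928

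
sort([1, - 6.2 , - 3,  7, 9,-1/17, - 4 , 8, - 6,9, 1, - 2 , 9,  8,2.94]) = [ - 6.2, - 6, - 4,-3,-2, - 1/17  ,  1, 1,2.94,7 , 8, 8,9 , 9,9]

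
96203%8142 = 6641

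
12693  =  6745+5948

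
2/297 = 2/297 = 0.01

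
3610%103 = 5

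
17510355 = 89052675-71542320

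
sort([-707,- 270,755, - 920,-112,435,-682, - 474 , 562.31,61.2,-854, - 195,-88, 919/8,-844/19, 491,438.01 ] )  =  [ - 920, - 854, - 707,-682, - 474, - 270, - 195, - 112, - 88,-844/19 , 61.2  ,  919/8, 435, 438.01,491,562.31, 755] 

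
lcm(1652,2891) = 11564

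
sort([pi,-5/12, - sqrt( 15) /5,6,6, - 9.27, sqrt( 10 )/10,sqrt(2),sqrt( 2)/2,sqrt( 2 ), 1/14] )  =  [-9.27,-sqrt(15)/5, -5/12, 1/14, sqrt ( 10)/10, sqrt( 2 )/2 , sqrt( 2),sqrt( 2),pi,6,6]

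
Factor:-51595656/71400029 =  - 2^3*3^1*7^1 * 31^1*263^( - 1) * 9907^1*271483^( - 1 )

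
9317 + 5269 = 14586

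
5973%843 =72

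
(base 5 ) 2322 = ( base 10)337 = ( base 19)HE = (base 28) C1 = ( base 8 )521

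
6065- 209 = 5856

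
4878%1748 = 1382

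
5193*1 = 5193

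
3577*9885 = 35358645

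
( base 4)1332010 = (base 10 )8068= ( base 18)16G4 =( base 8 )17604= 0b1111110000100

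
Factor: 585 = 3^2*5^1*13^1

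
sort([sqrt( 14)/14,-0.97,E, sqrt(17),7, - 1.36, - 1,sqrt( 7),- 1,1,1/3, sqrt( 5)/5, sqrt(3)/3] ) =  [ - 1.36, -1,-1, -0.97,sqrt( 14)/14, 1/3 , sqrt(5 ) /5, sqrt( 3)/3,1, sqrt( 7), E, sqrt ( 17), 7 ]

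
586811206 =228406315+358404891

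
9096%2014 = 1040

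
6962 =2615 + 4347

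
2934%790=564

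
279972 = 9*31108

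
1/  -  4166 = -1+ 4165/4166 = -0.00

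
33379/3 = 11126+1/3=11126.33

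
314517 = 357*881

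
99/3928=99/3928 = 0.03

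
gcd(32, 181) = 1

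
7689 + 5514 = 13203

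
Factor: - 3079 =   -  3079^1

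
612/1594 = 306/797 = 0.38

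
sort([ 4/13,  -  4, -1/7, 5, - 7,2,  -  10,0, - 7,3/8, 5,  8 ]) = [ - 10,  -  7, -7, - 4, - 1/7, 0, 4/13, 3/8,2 , 5, 5, 8 ]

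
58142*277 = 16105334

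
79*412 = 32548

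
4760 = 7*680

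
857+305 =1162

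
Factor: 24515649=3^3*17^1 * 53411^1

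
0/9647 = 0=0.00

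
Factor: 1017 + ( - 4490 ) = - 23^1* 151^1 = - 3473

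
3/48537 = 1/16179 = 0.00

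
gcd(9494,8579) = 1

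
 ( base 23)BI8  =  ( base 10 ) 6241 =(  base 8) 14141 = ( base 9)8504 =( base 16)1861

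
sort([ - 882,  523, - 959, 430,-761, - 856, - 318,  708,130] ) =[ - 959, - 882, - 856 ,-761, - 318, 130, 430,523 , 708] 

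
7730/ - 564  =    -  14 + 83/282 = -13.71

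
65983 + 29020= 95003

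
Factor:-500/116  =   - 125/29 = - 5^3*29^(  -  1) 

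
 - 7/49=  - 1/7  =  - 0.14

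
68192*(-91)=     -  6205472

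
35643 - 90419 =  - 54776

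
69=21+48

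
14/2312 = 7/1156  =  0.01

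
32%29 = 3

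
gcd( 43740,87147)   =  9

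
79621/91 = 79621/91 = 874.96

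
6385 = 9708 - 3323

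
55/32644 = 55/32644 = 0.00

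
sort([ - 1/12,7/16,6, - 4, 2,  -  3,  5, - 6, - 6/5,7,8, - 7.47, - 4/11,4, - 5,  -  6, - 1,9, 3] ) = [-7.47, - 6, - 6,- 5, - 4, - 3, - 6/5, - 1,- 4/11, - 1/12,  7/16,2,3, 4, 5,6, 7,8,  9] 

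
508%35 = 18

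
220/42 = 5 + 5/21=5.24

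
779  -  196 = 583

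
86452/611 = 141 + 301/611 = 141.49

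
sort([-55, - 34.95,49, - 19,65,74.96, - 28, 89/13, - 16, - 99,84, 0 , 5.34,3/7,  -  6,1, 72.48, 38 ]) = [-99 ,-55,-34.95,-28, - 19  ,  -  16, - 6,0,3/7,  1,5.34, 89/13, 38,49 , 65, 72.48,74.96 , 84]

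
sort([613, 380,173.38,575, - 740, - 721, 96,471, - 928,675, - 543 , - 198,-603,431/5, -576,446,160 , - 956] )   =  [ - 956, - 928, - 740,-721, - 603,  -  576 ,  -  543,-198 , 431/5,96,  160,173.38,380, 446,  471 , 575,613 , 675 ]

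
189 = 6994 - 6805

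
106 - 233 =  - 127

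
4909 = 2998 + 1911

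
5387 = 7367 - 1980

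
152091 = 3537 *43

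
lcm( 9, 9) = 9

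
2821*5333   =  15044393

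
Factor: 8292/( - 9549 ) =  - 2^2*3^( - 1)*691^1*1061^( -1) =- 2764/3183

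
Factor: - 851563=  - 97^1*8779^1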